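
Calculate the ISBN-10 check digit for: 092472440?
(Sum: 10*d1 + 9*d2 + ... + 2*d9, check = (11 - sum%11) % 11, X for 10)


Weighted sum: 205
205 mod 11 = 7

Check digit: 4


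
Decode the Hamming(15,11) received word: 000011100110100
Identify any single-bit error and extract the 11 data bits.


Syndrome = 8: error at position 8

Data: 01110110100 (corrected bit 8)


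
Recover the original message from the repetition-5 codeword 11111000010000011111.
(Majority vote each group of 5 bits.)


Groups: 11111, 00001, 00000, 11111
Majority votes: 1001

1001


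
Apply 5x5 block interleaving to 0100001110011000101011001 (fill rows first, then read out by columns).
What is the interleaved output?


Matrix:
  01000
  01110
  01100
  01010
  11001
Read columns: 0000111111011000101000001

0000111111011000101000001


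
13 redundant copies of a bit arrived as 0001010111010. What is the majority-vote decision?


Ones: 6 out of 13
Threshold: 7

0 (6/13 voted 1)


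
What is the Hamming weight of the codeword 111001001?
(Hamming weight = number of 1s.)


Counting 1s in 111001001

5


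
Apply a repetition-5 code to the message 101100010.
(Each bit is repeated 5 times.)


Each bit -> 5 copies

111110000011111111110000000000000001111100000


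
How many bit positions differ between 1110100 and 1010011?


XOR: 0100111
Count of 1s: 4

4


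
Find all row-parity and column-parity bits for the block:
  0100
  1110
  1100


Row parities: 110
Column parities: 0110

Row P: 110, Col P: 0110, Corner: 0


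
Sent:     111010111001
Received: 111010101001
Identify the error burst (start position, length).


XOR: 000000010000

Burst at position 7, length 1


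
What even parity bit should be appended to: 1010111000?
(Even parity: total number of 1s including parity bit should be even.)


Number of 1s in data: 5
Parity bit: 1

1


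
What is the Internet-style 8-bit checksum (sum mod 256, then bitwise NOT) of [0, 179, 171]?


Sum = 350 mod 256 = 94
Complement = 161

161


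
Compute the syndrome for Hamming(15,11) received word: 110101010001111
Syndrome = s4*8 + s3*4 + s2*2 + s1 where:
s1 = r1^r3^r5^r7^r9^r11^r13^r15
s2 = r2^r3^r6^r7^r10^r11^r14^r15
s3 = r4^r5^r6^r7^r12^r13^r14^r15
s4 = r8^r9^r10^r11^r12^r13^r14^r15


s1=1, s2=0, s3=0, s4=1

Syndrome = 9 (error at position 9)


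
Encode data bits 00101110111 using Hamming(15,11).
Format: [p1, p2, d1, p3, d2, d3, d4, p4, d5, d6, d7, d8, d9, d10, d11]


Parity bits: p1=0, p2=1, p3=0, p4=0

010001001110111


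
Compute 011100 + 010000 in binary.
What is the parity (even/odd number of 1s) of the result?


011100 = 28
010000 = 16
Sum = 44 = 101100
1s count = 3

odd parity (3 ones in 101100)


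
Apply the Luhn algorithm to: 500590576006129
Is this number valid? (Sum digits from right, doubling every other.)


Luhn sum = 48
48 mod 10 = 8

Invalid (Luhn sum mod 10 = 8)


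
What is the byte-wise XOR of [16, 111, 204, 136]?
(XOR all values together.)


XOR chain: 16 ^ 111 ^ 204 ^ 136 = 59

59


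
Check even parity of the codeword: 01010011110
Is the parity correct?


Number of 1s: 6

Yes, parity is correct (6 ones)


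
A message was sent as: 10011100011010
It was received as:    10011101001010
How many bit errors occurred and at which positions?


XOR: 00000001010000

2 error(s) at position(s): 7, 9


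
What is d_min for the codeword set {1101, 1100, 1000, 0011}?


Comparing all pairs, minimum distance: 1
Can detect 0 errors, correct 0 errors

1


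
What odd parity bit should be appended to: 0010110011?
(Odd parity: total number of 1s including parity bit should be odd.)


Number of 1s in data: 5
Parity bit: 0

0


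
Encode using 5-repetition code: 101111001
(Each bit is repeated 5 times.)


Each bit -> 5 copies

111110000011111111111111111111000000000011111


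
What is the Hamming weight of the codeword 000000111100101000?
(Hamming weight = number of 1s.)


Counting 1s in 000000111100101000

6


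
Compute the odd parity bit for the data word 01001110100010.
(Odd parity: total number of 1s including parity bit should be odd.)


Number of 1s in data: 6
Parity bit: 1

1


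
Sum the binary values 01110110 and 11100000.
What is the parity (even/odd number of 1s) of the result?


01110110 = 118
11100000 = 224
Sum = 342 = 101010110
1s count = 5

odd parity (5 ones in 101010110)


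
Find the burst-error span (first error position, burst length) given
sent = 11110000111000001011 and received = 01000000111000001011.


XOR: 10110000000000000000

Burst at position 0, length 4


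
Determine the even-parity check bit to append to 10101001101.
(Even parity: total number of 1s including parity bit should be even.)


Number of 1s in data: 6
Parity bit: 0

0


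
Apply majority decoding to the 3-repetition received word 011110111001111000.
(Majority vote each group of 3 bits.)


Groups: 011, 110, 111, 001, 111, 000
Majority votes: 111010

111010


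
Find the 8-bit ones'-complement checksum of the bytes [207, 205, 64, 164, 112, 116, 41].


Sum = 909 mod 256 = 141
Complement = 114

114


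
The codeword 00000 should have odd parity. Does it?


Number of 1s: 0

No, parity error (0 ones)


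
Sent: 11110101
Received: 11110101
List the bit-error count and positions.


XOR: 00000000

0 errors (received matches sent)


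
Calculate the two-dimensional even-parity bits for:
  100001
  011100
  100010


Row parities: 010
Column parities: 011111

Row P: 010, Col P: 011111, Corner: 1


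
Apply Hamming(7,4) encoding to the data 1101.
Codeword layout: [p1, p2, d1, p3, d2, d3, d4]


Parity bits: p1=1, p2=0, p3=0

1010101


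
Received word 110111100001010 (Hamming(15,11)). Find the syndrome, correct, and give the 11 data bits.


Syndrome = 1: error at position 1

Data: 01110001010 (corrected bit 1)


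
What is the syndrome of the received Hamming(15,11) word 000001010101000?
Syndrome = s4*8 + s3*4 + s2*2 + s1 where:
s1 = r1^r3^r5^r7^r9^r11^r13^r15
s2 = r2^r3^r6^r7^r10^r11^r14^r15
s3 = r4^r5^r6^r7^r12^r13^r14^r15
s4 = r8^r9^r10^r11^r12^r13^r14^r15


s1=0, s2=0, s3=0, s4=1

Syndrome = 8 (error at position 8)


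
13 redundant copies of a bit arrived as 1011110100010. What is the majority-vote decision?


Ones: 7 out of 13
Threshold: 7

1 (7/13 voted 1)


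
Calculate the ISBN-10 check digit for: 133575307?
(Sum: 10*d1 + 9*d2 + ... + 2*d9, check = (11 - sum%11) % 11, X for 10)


Weighted sum: 189
189 mod 11 = 2

Check digit: 9


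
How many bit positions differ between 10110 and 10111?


XOR: 00001
Count of 1s: 1

1


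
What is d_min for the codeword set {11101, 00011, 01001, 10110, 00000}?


Comparing all pairs, minimum distance: 2
Can detect 1 errors, correct 0 errors

2


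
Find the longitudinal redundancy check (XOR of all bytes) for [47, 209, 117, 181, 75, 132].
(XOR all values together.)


XOR chain: 47 ^ 209 ^ 117 ^ 181 ^ 75 ^ 132 = 241

241


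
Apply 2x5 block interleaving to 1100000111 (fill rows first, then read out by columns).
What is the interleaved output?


Matrix:
  11000
  00111
Read columns: 1010010101

1010010101


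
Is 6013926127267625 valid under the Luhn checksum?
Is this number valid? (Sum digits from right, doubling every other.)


Luhn sum = 64
64 mod 10 = 4

Invalid (Luhn sum mod 10 = 4)


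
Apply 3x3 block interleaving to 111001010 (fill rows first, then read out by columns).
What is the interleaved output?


Matrix:
  111
  001
  010
Read columns: 100101110

100101110


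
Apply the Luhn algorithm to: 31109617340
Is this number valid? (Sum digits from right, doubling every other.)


Luhn sum = 35
35 mod 10 = 5

Invalid (Luhn sum mod 10 = 5)


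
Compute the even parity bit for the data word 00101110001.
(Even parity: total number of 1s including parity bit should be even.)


Number of 1s in data: 5
Parity bit: 1

1


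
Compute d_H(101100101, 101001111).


XOR: 000101010
Count of 1s: 3

3


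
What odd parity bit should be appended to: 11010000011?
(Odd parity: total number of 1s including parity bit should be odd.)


Number of 1s in data: 5
Parity bit: 0

0


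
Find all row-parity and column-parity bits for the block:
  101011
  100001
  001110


Row parities: 001
Column parities: 000100

Row P: 001, Col P: 000100, Corner: 1


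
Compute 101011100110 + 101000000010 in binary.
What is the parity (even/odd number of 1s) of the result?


101011100110 = 2790
101000000010 = 2562
Sum = 5352 = 1010011101000
1s count = 6

even parity (6 ones in 1010011101000)


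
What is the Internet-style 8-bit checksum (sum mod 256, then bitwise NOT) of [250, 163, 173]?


Sum = 586 mod 256 = 74
Complement = 181

181


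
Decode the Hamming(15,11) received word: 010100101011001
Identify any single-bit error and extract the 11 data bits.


Syndrome = 0: no error detected

Data: 00011011001 (no errors)


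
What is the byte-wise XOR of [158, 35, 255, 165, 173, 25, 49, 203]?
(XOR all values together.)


XOR chain: 158 ^ 35 ^ 255 ^ 165 ^ 173 ^ 25 ^ 49 ^ 203 = 169

169


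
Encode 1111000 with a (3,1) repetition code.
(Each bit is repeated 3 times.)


Each bit -> 3 copies

111111111111000000000


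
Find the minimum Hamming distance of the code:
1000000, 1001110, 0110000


Comparing all pairs, minimum distance: 3
Can detect 2 errors, correct 1 errors

3


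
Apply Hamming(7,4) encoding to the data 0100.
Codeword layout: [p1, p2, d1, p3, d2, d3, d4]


Parity bits: p1=1, p2=0, p3=1

1001100


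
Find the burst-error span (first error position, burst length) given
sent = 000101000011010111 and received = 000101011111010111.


XOR: 000000011100000000

Burst at position 7, length 3


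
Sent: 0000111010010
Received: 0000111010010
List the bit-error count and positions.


XOR: 0000000000000

0 errors (received matches sent)


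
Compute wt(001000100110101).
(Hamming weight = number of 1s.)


Counting 1s in 001000100110101

6


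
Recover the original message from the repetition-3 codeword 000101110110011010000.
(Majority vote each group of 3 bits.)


Groups: 000, 101, 110, 110, 011, 010, 000
Majority votes: 0111100

0111100


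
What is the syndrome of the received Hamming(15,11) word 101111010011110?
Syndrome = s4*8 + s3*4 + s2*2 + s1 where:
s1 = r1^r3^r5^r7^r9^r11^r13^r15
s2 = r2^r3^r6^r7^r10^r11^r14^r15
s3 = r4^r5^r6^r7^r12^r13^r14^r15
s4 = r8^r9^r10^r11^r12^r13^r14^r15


s1=1, s2=0, s3=0, s4=1

Syndrome = 9 (error at position 9)


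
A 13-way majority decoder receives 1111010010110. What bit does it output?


Ones: 8 out of 13
Threshold: 7

1 (8/13 voted 1)


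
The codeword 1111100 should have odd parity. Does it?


Number of 1s: 5

Yes, parity is correct (5 ones)


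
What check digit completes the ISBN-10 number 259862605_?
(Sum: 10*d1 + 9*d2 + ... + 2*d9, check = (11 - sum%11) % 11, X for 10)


Weighted sum: 273
273 mod 11 = 9

Check digit: 2


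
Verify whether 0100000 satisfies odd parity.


Number of 1s: 1

Yes, parity is correct (1 ones)


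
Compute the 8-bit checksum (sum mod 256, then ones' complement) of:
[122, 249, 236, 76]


Sum = 683 mod 256 = 171
Complement = 84

84


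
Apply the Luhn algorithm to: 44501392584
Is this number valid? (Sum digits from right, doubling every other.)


Luhn sum = 53
53 mod 10 = 3

Invalid (Luhn sum mod 10 = 3)


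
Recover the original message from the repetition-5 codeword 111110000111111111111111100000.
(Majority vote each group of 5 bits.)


Groups: 11111, 00001, 11111, 11111, 11111, 00000
Majority votes: 101110

101110


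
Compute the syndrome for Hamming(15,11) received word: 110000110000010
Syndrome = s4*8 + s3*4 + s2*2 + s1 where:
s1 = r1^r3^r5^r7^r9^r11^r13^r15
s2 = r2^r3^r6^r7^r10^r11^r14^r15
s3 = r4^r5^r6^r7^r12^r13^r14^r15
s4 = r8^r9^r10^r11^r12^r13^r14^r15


s1=0, s2=1, s3=0, s4=0

Syndrome = 2 (error at position 2)


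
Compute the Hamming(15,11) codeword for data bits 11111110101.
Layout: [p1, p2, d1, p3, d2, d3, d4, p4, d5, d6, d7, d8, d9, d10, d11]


Parity bits: p1=1, p2=0, p3=1, p4=1

101111111110101


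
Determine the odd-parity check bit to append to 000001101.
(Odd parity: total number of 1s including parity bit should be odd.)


Number of 1s in data: 3
Parity bit: 0

0


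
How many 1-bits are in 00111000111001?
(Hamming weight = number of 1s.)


Counting 1s in 00111000111001

7


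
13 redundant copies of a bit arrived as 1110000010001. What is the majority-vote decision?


Ones: 5 out of 13
Threshold: 7

0 (5/13 voted 1)


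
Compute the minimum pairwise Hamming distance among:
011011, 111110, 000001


Comparing all pairs, minimum distance: 3
Can detect 2 errors, correct 1 errors

3


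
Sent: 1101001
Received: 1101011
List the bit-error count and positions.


XOR: 0000010

1 error(s) at position(s): 5


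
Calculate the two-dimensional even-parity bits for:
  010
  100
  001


Row parities: 111
Column parities: 111

Row P: 111, Col P: 111, Corner: 1


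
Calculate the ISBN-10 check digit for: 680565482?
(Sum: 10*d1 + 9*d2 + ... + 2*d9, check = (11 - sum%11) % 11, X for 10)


Weighted sum: 272
272 mod 11 = 8

Check digit: 3


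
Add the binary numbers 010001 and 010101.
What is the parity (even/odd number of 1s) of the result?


010001 = 17
010101 = 21
Sum = 38 = 100110
1s count = 3

odd parity (3 ones in 100110)


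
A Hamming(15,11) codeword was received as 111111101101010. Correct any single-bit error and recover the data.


Syndrome = 1: error at position 1

Data: 11111101010 (corrected bit 1)


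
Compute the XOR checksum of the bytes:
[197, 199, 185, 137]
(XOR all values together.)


XOR chain: 197 ^ 199 ^ 185 ^ 137 = 50

50


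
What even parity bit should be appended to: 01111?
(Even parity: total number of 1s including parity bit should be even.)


Number of 1s in data: 4
Parity bit: 0

0


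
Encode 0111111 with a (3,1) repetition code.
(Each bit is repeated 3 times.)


Each bit -> 3 copies

000111111111111111111


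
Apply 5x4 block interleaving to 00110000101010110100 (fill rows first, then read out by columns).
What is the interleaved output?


Matrix:
  0011
  0000
  1010
  1011
  0100
Read columns: 00110000011011010010

00110000011011010010


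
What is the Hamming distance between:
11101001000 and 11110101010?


XOR: 00011100010
Count of 1s: 4

4


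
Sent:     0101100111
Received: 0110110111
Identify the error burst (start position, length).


XOR: 0011010000

Burst at position 2, length 4


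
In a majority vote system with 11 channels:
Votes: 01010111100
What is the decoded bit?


Ones: 6 out of 11
Threshold: 6

1 (6/11 voted 1)


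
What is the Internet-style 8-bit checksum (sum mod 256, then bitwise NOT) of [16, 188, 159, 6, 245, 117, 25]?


Sum = 756 mod 256 = 244
Complement = 11

11


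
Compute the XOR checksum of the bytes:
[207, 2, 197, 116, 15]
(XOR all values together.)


XOR chain: 207 ^ 2 ^ 197 ^ 116 ^ 15 = 115

115


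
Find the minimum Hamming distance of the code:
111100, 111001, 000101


Comparing all pairs, minimum distance: 2
Can detect 1 errors, correct 0 errors

2


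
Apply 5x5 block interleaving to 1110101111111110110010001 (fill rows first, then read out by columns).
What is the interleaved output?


Matrix:
  11101
  01111
  11111
  01100
  10001
Read columns: 1010111110111100110011101

1010111110111100110011101


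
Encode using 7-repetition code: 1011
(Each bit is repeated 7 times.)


Each bit -> 7 copies

1111111000000011111111111111


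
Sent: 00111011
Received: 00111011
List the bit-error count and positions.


XOR: 00000000

0 errors (received matches sent)


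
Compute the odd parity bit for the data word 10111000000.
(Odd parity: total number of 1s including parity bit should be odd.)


Number of 1s in data: 4
Parity bit: 1

1


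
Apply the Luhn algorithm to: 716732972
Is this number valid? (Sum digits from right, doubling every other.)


Luhn sum = 43
43 mod 10 = 3

Invalid (Luhn sum mod 10 = 3)


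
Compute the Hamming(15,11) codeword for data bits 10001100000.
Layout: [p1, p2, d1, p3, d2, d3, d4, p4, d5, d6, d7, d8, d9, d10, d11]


Parity bits: p1=0, p2=0, p3=0, p4=0

001000001100000


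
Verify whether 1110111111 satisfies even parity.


Number of 1s: 9

No, parity error (9 ones)


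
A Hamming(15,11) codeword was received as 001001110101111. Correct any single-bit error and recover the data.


Syndrome = 0: no error detected

Data: 10110101111 (no errors)


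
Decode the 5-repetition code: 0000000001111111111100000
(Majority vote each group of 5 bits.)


Groups: 00000, 00001, 11111, 11111, 00000
Majority votes: 00110

00110


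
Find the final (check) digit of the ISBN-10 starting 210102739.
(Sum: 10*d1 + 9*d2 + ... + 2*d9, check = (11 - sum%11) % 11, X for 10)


Weighted sum: 101
101 mod 11 = 2

Check digit: 9


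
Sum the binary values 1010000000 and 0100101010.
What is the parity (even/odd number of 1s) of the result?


1010000000 = 640
0100101010 = 298
Sum = 938 = 1110101010
1s count = 6

even parity (6 ones in 1110101010)


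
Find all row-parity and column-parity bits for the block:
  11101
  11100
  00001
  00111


Row parities: 0111
Column parities: 00111

Row P: 0111, Col P: 00111, Corner: 1


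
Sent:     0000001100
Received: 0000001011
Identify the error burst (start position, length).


XOR: 0000000111

Burst at position 7, length 3


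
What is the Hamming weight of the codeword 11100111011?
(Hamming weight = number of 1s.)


Counting 1s in 11100111011

8


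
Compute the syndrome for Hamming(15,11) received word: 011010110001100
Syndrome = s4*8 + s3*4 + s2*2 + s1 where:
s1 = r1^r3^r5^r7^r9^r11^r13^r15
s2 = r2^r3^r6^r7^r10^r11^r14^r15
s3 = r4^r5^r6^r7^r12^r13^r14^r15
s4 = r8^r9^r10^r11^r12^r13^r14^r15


s1=0, s2=1, s3=0, s4=1

Syndrome = 10 (error at position 10)


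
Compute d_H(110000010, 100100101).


XOR: 010100111
Count of 1s: 5

5


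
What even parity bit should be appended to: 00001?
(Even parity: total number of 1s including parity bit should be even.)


Number of 1s in data: 1
Parity bit: 1

1


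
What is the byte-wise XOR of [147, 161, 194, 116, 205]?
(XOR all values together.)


XOR chain: 147 ^ 161 ^ 194 ^ 116 ^ 205 = 73

73


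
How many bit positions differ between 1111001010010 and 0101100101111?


XOR: 1010101111101
Count of 1s: 9

9


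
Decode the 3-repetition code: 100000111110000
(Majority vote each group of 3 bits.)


Groups: 100, 000, 111, 110, 000
Majority votes: 00110

00110


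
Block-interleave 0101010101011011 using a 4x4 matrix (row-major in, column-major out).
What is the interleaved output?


Matrix:
  0101
  0101
  0101
  1011
Read columns: 0001111000011111

0001111000011111


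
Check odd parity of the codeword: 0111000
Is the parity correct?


Number of 1s: 3

Yes, parity is correct (3 ones)


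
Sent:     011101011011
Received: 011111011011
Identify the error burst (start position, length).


XOR: 000010000000

Burst at position 4, length 1


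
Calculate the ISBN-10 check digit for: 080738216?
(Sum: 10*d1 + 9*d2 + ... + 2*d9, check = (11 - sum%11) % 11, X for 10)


Weighted sum: 202
202 mod 11 = 4

Check digit: 7


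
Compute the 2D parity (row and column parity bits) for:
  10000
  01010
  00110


Row parities: 100
Column parities: 11100

Row P: 100, Col P: 11100, Corner: 1


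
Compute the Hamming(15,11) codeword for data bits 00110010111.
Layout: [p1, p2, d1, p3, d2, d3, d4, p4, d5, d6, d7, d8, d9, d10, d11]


Parity bits: p1=0, p2=1, p3=1, p4=0

010101100010111


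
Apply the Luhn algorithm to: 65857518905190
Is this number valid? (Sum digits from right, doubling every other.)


Luhn sum = 60
60 mod 10 = 0

Valid (Luhn sum mod 10 = 0)


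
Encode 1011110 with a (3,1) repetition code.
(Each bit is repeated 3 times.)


Each bit -> 3 copies

111000111111111111000


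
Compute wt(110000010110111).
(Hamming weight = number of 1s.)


Counting 1s in 110000010110111

8


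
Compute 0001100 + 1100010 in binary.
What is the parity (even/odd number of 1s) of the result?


0001100 = 12
1100010 = 98
Sum = 110 = 1101110
1s count = 5

odd parity (5 ones in 1101110)


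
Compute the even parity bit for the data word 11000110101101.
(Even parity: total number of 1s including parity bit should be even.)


Number of 1s in data: 8
Parity bit: 0

0


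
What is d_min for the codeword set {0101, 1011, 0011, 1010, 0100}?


Comparing all pairs, minimum distance: 1
Can detect 0 errors, correct 0 errors

1


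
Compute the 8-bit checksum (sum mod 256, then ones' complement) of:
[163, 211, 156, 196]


Sum = 726 mod 256 = 214
Complement = 41

41


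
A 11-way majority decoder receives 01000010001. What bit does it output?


Ones: 3 out of 11
Threshold: 6

0 (3/11 voted 1)


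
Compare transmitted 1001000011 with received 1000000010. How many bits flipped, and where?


XOR: 0001000001

2 error(s) at position(s): 3, 9


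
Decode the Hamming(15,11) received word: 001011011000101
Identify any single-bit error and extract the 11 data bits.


Syndrome = 3: error at position 3

Data: 01101000101 (corrected bit 3)


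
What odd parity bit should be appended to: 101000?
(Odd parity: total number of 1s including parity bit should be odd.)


Number of 1s in data: 2
Parity bit: 1

1


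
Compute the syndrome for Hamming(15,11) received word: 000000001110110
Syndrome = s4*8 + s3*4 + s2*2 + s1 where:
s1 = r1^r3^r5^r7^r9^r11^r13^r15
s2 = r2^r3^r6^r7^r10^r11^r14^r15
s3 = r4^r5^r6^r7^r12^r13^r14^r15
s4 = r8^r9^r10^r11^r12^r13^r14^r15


s1=1, s2=1, s3=0, s4=1

Syndrome = 11 (error at position 11)


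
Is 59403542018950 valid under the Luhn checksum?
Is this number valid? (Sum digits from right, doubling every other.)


Luhn sum = 57
57 mod 10 = 7

Invalid (Luhn sum mod 10 = 7)


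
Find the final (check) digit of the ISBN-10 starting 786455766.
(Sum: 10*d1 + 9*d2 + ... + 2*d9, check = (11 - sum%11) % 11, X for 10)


Weighted sum: 331
331 mod 11 = 1

Check digit: X


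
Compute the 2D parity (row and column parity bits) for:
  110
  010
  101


Row parities: 010
Column parities: 001

Row P: 010, Col P: 001, Corner: 1


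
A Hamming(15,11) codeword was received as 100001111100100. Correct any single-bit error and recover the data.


Syndrome = 6: error at position 6

Data: 00011100100 (corrected bit 6)


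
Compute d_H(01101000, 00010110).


XOR: 01111110
Count of 1s: 6

6


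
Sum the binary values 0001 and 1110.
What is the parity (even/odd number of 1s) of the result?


0001 = 1
1110 = 14
Sum = 15 = 1111
1s count = 4

even parity (4 ones in 1111)


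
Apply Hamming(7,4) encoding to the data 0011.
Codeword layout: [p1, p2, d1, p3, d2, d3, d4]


Parity bits: p1=1, p2=0, p3=0

1000011


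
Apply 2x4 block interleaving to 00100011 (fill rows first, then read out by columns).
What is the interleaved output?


Matrix:
  0010
  0011
Read columns: 00001101

00001101


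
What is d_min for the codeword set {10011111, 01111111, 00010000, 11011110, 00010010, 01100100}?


Comparing all pairs, minimum distance: 1
Can detect 0 errors, correct 0 errors

1


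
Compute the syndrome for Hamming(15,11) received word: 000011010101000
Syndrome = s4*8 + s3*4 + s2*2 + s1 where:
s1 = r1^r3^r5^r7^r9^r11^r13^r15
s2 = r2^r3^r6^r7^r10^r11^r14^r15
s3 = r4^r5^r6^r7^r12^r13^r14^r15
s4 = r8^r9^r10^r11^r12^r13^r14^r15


s1=1, s2=0, s3=1, s4=1

Syndrome = 13 (error at position 13)


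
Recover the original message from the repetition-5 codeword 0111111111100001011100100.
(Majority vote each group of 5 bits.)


Groups: 01111, 11111, 10000, 10111, 00100
Majority votes: 11010

11010


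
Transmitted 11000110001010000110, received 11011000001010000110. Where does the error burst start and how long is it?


XOR: 00011110000000000000

Burst at position 3, length 4


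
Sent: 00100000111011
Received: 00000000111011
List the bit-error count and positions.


XOR: 00100000000000

1 error(s) at position(s): 2


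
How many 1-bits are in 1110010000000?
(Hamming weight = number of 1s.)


Counting 1s in 1110010000000

4


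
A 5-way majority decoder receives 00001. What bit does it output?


Ones: 1 out of 5
Threshold: 3

0 (1/5 voted 1)


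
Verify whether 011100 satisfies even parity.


Number of 1s: 3

No, parity error (3 ones)


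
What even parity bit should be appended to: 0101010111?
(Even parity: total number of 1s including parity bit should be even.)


Number of 1s in data: 6
Parity bit: 0

0


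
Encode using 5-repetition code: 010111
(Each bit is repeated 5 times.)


Each bit -> 5 copies

000001111100000111111111111111


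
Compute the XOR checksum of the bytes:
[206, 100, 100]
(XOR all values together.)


XOR chain: 206 ^ 100 ^ 100 = 206

206


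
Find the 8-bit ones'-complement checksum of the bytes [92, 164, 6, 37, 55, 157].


Sum = 511 mod 256 = 255
Complement = 0

0


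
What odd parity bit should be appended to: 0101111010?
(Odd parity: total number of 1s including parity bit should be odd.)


Number of 1s in data: 6
Parity bit: 1

1


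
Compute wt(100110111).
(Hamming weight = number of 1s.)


Counting 1s in 100110111

6


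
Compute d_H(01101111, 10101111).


XOR: 11000000
Count of 1s: 2

2


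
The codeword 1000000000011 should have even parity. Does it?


Number of 1s: 3

No, parity error (3 ones)


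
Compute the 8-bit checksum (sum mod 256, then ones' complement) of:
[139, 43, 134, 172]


Sum = 488 mod 256 = 232
Complement = 23

23


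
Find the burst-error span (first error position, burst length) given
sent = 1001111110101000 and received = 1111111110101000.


XOR: 0110000000000000

Burst at position 1, length 2


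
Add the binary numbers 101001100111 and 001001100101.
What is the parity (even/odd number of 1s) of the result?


101001100111 = 2663
001001100101 = 613
Sum = 3276 = 110011001100
1s count = 6

even parity (6 ones in 110011001100)


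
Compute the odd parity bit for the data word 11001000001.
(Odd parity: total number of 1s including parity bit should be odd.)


Number of 1s in data: 4
Parity bit: 1

1


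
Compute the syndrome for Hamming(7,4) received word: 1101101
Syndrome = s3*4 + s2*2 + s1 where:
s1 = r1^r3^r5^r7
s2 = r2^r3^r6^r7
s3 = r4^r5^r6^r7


s1=1, s2=0, s3=1

Syndrome = 5 (error at position 5)


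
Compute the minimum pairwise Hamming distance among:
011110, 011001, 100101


Comparing all pairs, minimum distance: 3
Can detect 2 errors, correct 1 errors

3


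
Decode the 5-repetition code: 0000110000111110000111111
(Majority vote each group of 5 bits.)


Groups: 00001, 10000, 11111, 00001, 11111
Majority votes: 00101

00101


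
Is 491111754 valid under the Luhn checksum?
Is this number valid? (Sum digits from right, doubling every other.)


Luhn sum = 31
31 mod 10 = 1

Invalid (Luhn sum mod 10 = 1)


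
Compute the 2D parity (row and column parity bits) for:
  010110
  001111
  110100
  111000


Row parities: 1011
Column parities: 010101

Row P: 1011, Col P: 010101, Corner: 1


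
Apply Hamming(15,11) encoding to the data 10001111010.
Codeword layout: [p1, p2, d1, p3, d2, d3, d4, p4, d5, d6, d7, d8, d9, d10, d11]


Parity bits: p1=1, p2=0, p3=0, p4=1

101000011111010


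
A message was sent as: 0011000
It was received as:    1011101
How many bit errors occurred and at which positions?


XOR: 1000101

3 error(s) at position(s): 0, 4, 6


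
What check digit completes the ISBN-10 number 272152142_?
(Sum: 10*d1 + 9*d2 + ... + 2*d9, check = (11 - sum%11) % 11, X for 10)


Weighted sum: 166
166 mod 11 = 1

Check digit: X


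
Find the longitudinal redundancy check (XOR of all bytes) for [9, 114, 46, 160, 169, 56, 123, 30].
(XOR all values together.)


XOR chain: 9 ^ 114 ^ 46 ^ 160 ^ 169 ^ 56 ^ 123 ^ 30 = 1

1


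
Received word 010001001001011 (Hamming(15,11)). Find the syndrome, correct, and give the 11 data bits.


Syndrome = 0: no error detected

Data: 00101001011 (no errors)


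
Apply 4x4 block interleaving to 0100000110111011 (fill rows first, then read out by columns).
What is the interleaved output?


Matrix:
  0100
  0001
  1011
  1011
Read columns: 0011100000110111

0011100000110111


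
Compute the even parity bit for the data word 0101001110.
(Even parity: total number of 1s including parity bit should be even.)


Number of 1s in data: 5
Parity bit: 1

1


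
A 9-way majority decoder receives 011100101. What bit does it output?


Ones: 5 out of 9
Threshold: 5

1 (5/9 voted 1)


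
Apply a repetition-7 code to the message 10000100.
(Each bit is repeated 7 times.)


Each bit -> 7 copies

11111110000000000000000000000000000111111100000000000000


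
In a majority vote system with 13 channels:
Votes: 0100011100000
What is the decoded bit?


Ones: 4 out of 13
Threshold: 7

0 (4/13 voted 1)


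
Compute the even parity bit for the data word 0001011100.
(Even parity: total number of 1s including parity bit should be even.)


Number of 1s in data: 4
Parity bit: 0

0


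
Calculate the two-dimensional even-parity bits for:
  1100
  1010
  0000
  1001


Row parities: 0000
Column parities: 1111

Row P: 0000, Col P: 1111, Corner: 0


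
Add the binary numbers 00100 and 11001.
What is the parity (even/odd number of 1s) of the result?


00100 = 4
11001 = 25
Sum = 29 = 11101
1s count = 4

even parity (4 ones in 11101)


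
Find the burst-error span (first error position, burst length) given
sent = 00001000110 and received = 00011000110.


XOR: 00010000000

Burst at position 3, length 1


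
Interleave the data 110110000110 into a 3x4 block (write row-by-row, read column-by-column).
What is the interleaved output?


Matrix:
  1101
  1000
  0110
Read columns: 110101001100

110101001100


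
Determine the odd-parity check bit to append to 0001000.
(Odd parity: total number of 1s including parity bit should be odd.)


Number of 1s in data: 1
Parity bit: 0

0


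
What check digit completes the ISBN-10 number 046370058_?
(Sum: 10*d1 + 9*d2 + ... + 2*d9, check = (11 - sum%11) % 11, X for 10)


Weighted sum: 178
178 mod 11 = 2

Check digit: 9


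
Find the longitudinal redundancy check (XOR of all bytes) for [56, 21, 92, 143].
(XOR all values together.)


XOR chain: 56 ^ 21 ^ 92 ^ 143 = 254

254


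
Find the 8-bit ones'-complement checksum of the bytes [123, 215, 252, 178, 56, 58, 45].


Sum = 927 mod 256 = 159
Complement = 96

96


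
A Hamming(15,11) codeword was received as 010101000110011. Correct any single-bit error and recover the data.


Syndrome = 0: no error detected

Data: 00100110011 (no errors)


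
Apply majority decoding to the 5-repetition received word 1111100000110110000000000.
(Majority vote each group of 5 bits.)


Groups: 11111, 00000, 11011, 00000, 00000
Majority votes: 10100

10100


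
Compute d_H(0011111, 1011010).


XOR: 1000101
Count of 1s: 3

3


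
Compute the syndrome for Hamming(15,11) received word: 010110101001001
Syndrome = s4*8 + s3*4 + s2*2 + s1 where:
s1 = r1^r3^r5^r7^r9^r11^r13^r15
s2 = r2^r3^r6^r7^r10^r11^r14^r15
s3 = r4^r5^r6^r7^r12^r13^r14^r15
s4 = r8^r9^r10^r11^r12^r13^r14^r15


s1=0, s2=1, s3=1, s4=1

Syndrome = 14 (error at position 14)


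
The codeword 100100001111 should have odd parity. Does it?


Number of 1s: 6

No, parity error (6 ones)


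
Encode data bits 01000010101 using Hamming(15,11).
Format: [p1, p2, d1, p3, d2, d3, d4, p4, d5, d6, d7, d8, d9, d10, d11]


Parity bits: p1=0, p2=0, p3=1, p4=1

000110010010101


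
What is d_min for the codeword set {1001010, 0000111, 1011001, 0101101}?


Comparing all pairs, minimum distance: 3
Can detect 2 errors, correct 1 errors

3


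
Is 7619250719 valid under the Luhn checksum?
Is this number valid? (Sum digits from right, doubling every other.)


Luhn sum = 49
49 mod 10 = 9

Invalid (Luhn sum mod 10 = 9)


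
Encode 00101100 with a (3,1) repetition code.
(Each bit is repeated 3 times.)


Each bit -> 3 copies

000000111000111111000000


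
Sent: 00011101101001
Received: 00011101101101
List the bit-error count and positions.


XOR: 00000000000100

1 error(s) at position(s): 11


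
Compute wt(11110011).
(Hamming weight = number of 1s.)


Counting 1s in 11110011

6


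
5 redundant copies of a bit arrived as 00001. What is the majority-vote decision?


Ones: 1 out of 5
Threshold: 3

0 (1/5 voted 1)


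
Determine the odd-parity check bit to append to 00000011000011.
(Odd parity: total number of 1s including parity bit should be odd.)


Number of 1s in data: 4
Parity bit: 1

1


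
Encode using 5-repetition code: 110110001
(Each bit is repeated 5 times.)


Each bit -> 5 copies

111111111100000111111111100000000000000011111


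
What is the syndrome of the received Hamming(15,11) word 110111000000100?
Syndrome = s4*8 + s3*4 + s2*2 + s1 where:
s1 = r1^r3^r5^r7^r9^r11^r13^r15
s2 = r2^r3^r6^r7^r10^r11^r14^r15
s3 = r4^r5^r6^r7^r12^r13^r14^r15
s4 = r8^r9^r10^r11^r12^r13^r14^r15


s1=1, s2=0, s3=0, s4=1

Syndrome = 9 (error at position 9)


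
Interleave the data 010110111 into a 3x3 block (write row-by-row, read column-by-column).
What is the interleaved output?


Matrix:
  010
  110
  111
Read columns: 011111001

011111001


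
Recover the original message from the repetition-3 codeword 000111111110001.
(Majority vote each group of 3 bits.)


Groups: 000, 111, 111, 110, 001
Majority votes: 01110

01110


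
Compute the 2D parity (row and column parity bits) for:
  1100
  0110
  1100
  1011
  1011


Row parities: 00011
Column parities: 0110

Row P: 00011, Col P: 0110, Corner: 0


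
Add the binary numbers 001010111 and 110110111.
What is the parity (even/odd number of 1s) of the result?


001010111 = 87
110110111 = 439
Sum = 526 = 1000001110
1s count = 4

even parity (4 ones in 1000001110)


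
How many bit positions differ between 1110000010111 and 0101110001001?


XOR: 1011110011110
Count of 1s: 9

9


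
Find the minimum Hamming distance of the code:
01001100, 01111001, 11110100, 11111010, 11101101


Comparing all pairs, minimum distance: 3
Can detect 2 errors, correct 1 errors

3


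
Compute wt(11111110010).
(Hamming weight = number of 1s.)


Counting 1s in 11111110010

8


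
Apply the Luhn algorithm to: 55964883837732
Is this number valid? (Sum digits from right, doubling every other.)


Luhn sum = 77
77 mod 10 = 7

Invalid (Luhn sum mod 10 = 7)


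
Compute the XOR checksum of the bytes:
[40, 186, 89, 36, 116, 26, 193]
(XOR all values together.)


XOR chain: 40 ^ 186 ^ 89 ^ 36 ^ 116 ^ 26 ^ 193 = 64

64


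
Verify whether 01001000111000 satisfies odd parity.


Number of 1s: 5

Yes, parity is correct (5 ones)


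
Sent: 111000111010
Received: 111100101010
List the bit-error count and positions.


XOR: 000100010000

2 error(s) at position(s): 3, 7


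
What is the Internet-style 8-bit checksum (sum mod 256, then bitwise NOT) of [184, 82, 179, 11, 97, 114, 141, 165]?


Sum = 973 mod 256 = 205
Complement = 50

50


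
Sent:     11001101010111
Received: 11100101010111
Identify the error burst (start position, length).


XOR: 00101000000000

Burst at position 2, length 3


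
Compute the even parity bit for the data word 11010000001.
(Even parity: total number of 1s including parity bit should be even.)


Number of 1s in data: 4
Parity bit: 0

0


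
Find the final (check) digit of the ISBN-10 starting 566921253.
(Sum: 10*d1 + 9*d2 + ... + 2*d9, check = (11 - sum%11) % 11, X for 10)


Weighted sum: 261
261 mod 11 = 8

Check digit: 3


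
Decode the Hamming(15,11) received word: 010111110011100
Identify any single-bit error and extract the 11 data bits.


Syndrome = 0: no error detected

Data: 01110011100 (no errors)


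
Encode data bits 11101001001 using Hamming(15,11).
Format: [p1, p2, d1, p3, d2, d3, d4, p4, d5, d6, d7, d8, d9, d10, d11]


Parity bits: p1=0, p2=1, p3=0, p4=1

011011011001001


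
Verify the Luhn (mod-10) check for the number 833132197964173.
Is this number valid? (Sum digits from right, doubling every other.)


Luhn sum = 75
75 mod 10 = 5

Invalid (Luhn sum mod 10 = 5)


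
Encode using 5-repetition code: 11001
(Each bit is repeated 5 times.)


Each bit -> 5 copies

1111111111000000000011111


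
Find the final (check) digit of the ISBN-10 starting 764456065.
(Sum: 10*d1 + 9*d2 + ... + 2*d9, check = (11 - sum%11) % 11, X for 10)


Weighted sum: 272
272 mod 11 = 8

Check digit: 3


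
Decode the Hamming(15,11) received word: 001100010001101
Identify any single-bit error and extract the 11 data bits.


Syndrome = 1: error at position 1

Data: 10000001101 (corrected bit 1)


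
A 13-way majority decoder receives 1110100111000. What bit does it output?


Ones: 7 out of 13
Threshold: 7

1 (7/13 voted 1)


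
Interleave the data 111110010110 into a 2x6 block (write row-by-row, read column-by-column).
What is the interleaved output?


Matrix:
  111110
  010110
Read columns: 101110111100

101110111100


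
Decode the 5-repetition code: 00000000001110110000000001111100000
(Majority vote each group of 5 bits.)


Groups: 00000, 00000, 11101, 10000, 00000, 11111, 00000
Majority votes: 0010010

0010010


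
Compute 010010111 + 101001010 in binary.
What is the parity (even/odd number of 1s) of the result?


010010111 = 151
101001010 = 330
Sum = 481 = 111100001
1s count = 5

odd parity (5 ones in 111100001)


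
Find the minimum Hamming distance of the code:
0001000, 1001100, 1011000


Comparing all pairs, minimum distance: 2
Can detect 1 errors, correct 0 errors

2


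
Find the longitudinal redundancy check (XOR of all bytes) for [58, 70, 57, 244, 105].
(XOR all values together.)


XOR chain: 58 ^ 70 ^ 57 ^ 244 ^ 105 = 216

216


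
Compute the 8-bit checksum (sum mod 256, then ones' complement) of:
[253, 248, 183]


Sum = 684 mod 256 = 172
Complement = 83

83


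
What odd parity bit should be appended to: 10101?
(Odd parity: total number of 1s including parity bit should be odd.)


Number of 1s in data: 3
Parity bit: 0

0


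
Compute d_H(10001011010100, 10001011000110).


XOR: 00000000010010
Count of 1s: 2

2


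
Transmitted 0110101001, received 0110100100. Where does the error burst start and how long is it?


XOR: 0000001101

Burst at position 6, length 4


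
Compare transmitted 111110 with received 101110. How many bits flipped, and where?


XOR: 010000

1 error(s) at position(s): 1


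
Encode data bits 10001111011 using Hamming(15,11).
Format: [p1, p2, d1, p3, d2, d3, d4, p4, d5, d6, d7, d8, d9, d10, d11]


Parity bits: p1=0, p2=1, p3=1, p4=0

011100001111011


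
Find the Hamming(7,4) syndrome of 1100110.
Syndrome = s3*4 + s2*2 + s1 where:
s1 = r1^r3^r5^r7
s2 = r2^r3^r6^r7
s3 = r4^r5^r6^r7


s1=0, s2=0, s3=0

Syndrome = 0 (no error)


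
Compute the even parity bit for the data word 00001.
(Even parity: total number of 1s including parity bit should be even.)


Number of 1s in data: 1
Parity bit: 1

1
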